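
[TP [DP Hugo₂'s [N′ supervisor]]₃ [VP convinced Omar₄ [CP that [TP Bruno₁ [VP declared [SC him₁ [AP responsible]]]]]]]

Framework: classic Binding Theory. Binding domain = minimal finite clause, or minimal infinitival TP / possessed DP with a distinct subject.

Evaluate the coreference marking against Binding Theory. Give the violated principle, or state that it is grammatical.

The two coindexed NPs are *Bruno₁* and *him₁*.
*him₁* is a pronoun. Its binding domain is the embedded TP, whose subject is Bruno₁.
*Bruno₁* c-commands it within that domain and carries the same index.
The pronoun is locally bound → Principle B violation.

Principle B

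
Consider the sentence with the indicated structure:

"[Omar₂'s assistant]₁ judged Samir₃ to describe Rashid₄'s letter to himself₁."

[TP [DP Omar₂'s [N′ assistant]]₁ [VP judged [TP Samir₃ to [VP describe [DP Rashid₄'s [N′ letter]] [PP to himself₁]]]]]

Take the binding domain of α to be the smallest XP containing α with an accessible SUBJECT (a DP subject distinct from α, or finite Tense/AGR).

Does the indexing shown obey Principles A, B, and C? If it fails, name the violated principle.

The two coindexed NPs are *[Omar₂'s assistant]₁* and *himself₁*.
*himself₁* is an anaphor. Principle A requires it to be bound within its binding domain — the embedded TP, whose subject is Samir₃.
Within that domain it is c-commanded by *Samir₃*, which does not share its index.
*[Omar₂'s assistant]₁* does c-command the anaphor, but from outside its binding domain.
The anaphor is unbound in its domain → Principle A violation.

Principle A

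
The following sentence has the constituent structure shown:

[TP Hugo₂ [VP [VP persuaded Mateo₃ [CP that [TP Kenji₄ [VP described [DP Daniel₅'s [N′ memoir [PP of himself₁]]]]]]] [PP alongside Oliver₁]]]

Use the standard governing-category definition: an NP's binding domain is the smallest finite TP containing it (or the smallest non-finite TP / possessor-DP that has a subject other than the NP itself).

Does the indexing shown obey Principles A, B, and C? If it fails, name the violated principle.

The two coindexed NPs are *Oliver₁* and *himself₁*.
*himself₁* is an anaphor. Principle A requires it to be bound within its binding domain — the possessed DP, whose subject is Daniel₅.
Within that domain it is c-commanded by *Daniel₅*, which does not share its index.
*Oliver₁* does not c-command the anaphor at all.
The anaphor is unbound in its domain → Principle A violation.

Principle A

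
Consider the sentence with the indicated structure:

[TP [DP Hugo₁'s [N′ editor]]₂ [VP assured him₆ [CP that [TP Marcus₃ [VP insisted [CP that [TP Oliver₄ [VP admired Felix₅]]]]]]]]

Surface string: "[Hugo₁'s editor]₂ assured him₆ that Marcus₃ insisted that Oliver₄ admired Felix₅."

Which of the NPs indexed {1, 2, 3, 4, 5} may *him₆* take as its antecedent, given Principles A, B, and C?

{1}

*him* is a pronoun, so Principle B applies: it must be free in its binding domain.
Binding domain of *him₆*: the matrix TP, whose subject is [Hugo₁'s editor]₂.
*Hugo₁* and the pronoun do not c-command one another → neither Principle B nor Principle C is at stake; coindexation permitted.
*[Hugo₁'s editor]₂* c-commands the pronoun within its binding domain → coindexation would violate Principle B.
*Marcus₃*: the pronoun c-commands this R-expression → coindexation would violate Principle C on *Marcus₃*.
*Oliver₄*: the pronoun c-commands this R-expression → coindexation would violate Principle C on *Oliver₄*.
*Felix₅*: the pronoun c-commands this R-expression → coindexation would violate Principle C on *Felix₅*.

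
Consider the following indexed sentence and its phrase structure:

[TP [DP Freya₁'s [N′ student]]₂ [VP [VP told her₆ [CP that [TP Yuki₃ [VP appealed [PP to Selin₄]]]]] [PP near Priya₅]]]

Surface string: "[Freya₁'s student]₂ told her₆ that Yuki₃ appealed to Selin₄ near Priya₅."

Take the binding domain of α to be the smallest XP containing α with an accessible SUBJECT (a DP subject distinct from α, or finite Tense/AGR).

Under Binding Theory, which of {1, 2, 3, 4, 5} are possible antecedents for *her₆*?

{1, 5}

*her* is a pronoun, so Principle B applies: it must be free in its binding domain.
Binding domain of *her₆*: the matrix TP, whose subject is [Freya₁'s student]₂.
*Freya₁* and the pronoun do not c-command one another → neither Principle B nor Principle C is at stake; coindexation permitted.
*[Freya₁'s student]₂* c-commands the pronoun within its binding domain → coindexation would violate Principle B.
*Yuki₃*: the pronoun c-commands this R-expression → coindexation would violate Principle C on *Yuki₃*.
*Selin₄*: the pronoun c-commands this R-expression → coindexation would violate Principle C on *Selin₄*.
*Priya₅* and the pronoun do not c-command one another → neither Principle B nor Principle C is at stake; coindexation permitted.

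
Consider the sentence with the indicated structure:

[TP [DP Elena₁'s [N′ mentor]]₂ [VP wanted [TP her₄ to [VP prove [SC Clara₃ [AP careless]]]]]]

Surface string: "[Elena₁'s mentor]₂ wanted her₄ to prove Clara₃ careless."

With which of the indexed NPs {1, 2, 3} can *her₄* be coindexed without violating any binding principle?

*her* is a pronoun, so Principle B applies: it must be free in its binding domain.
Binding domain of *her₄*: the matrix TP, whose subject is [Elena₁'s mentor]₂.
*Elena₁* and the pronoun do not c-command one another → neither Principle B nor Principle C is at stake; coindexation permitted.
*[Elena₁'s mentor]₂* c-commands the pronoun within its binding domain → coindexation would violate Principle B.
*Clara₃*: the pronoun c-commands this R-expression → coindexation would violate Principle C on *Clara₃*.

{1}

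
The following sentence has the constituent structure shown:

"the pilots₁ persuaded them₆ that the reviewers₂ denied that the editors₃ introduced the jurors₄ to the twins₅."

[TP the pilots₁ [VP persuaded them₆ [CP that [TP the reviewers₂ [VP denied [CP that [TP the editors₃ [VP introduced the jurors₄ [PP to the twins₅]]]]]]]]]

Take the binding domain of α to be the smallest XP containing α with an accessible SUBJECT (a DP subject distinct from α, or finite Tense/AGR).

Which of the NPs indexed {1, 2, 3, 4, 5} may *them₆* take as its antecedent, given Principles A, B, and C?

none

*them* is a pronoun, so Principle B applies: it must be free in its binding domain.
Binding domain of *them₆*: the matrix TP, whose subject is the pilots₁.
*the pilots₁* c-commands the pronoun within its binding domain → coindexation would violate Principle B.
*the reviewers₂*: the pronoun c-commands this R-expression → coindexation would violate Principle C on *the reviewers₂*.
*the editors₃*: the pronoun c-commands this R-expression → coindexation would violate Principle C on *the editors₃*.
*the jurors₄*: the pronoun c-commands this R-expression → coindexation would violate Principle C on *the jurors₄*.
*the twins₅*: the pronoun c-commands this R-expression → coindexation would violate Principle C on *the twins₅*.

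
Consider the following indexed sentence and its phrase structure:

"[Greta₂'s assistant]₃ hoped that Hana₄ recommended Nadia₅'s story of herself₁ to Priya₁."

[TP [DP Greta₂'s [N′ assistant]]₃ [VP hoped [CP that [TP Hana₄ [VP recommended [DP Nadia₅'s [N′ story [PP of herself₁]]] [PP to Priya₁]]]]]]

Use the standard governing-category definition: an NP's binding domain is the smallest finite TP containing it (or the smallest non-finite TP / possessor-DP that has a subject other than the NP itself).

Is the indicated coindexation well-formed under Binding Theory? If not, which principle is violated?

Principle A

The two coindexed NPs are *Priya₁* and *herself₁*.
*herself₁* is an anaphor. Principle A requires it to be bound within its binding domain — the possessed DP, whose subject is Nadia₅.
Within that domain it is c-commanded by *Nadia₅*, which does not share its index.
*Priya₁* does not c-command the anaphor at all.
The anaphor is unbound in its domain → Principle A violation.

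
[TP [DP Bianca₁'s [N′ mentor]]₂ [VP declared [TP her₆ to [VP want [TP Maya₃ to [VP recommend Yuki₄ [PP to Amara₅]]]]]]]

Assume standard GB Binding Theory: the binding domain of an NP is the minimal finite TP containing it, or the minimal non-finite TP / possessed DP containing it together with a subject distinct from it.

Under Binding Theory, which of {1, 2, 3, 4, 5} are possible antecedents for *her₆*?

{1}

*her* is a pronoun, so Principle B applies: it must be free in its binding domain.
Binding domain of *her₆*: the matrix TP, whose subject is [Bianca₁'s mentor]₂.
*Bianca₁* and the pronoun do not c-command one another → neither Principle B nor Principle C is at stake; coindexation permitted.
*[Bianca₁'s mentor]₂* c-commands the pronoun within its binding domain → coindexation would violate Principle B.
*Maya₃*: the pronoun c-commands this R-expression → coindexation would violate Principle C on *Maya₃*.
*Yuki₄*: the pronoun c-commands this R-expression → coindexation would violate Principle C on *Yuki₄*.
*Amara₅*: the pronoun c-commands this R-expression → coindexation would violate Principle C on *Amara₅*.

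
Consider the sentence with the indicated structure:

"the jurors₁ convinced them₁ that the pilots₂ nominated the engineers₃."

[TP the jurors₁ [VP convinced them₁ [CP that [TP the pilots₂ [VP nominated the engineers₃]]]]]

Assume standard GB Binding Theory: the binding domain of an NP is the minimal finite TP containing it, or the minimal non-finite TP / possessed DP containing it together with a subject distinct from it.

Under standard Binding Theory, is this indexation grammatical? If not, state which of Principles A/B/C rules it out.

The two coindexed NPs are *the jurors₁* and *them₁*.
*them₁* is a pronoun. Its binding domain is the matrix TP, whose subject is the jurors₁.
*the jurors₁* c-commands it within that domain and carries the same index.
The pronoun is locally bound → Principle B violation.

Principle B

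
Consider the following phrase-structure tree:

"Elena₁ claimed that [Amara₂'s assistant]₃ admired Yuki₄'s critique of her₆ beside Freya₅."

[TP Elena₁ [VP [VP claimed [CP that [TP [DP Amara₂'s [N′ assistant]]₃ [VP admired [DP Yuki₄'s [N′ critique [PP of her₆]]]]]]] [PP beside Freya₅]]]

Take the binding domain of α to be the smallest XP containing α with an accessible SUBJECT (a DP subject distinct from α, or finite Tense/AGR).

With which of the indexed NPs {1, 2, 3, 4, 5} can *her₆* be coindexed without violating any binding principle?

*her* is a pronoun, so Principle B applies: it must be free in its binding domain.
Binding domain of *her₆*: the possessed DP, whose subject is Yuki₄.
*Elena₁* c-commands the pronoun but from outside its binding domain, and is not c-commanded by it → coindexation permitted.
*Amara₂* and the pronoun do not c-command one another → neither Principle B nor Principle C is at stake; coindexation permitted.
*[Amara₂'s assistant]₃* c-commands the pronoun but from outside its binding domain, and is not c-commanded by it → coindexation permitted.
*Yuki₄* c-commands the pronoun within its binding domain → coindexation would violate Principle B.
*Freya₅* and the pronoun do not c-command one another → neither Principle B nor Principle C is at stake; coindexation permitted.

{1, 2, 3, 5}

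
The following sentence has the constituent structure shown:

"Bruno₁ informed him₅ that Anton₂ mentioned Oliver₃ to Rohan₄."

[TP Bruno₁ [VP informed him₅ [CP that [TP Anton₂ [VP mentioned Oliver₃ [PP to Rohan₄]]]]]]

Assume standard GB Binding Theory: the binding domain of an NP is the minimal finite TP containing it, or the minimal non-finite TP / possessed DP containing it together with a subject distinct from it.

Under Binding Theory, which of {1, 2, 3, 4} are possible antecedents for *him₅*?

*him* is a pronoun, so Principle B applies: it must be free in its binding domain.
Binding domain of *him₅*: the matrix TP, whose subject is Bruno₁.
*Bruno₁* c-commands the pronoun within its binding domain → coindexation would violate Principle B.
*Anton₂*: the pronoun c-commands this R-expression → coindexation would violate Principle C on *Anton₂*.
*Oliver₃*: the pronoun c-commands this R-expression → coindexation would violate Principle C on *Oliver₃*.
*Rohan₄*: the pronoun c-commands this R-expression → coindexation would violate Principle C on *Rohan₄*.

none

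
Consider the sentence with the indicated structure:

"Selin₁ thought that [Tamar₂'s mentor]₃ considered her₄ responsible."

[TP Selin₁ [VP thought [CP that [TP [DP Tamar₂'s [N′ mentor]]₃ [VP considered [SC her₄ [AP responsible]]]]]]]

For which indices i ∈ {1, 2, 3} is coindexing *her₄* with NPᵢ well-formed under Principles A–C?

{1, 2}

*her* is a pronoun, so Principle B applies: it must be free in its binding domain.
Binding domain of *her₄*: the embedded TP, whose subject is [Tamar₂'s mentor]₃.
*Selin₁* c-commands the pronoun but from outside its binding domain, and is not c-commanded by it → coindexation permitted.
*Tamar₂* and the pronoun do not c-command one another → neither Principle B nor Principle C is at stake; coindexation permitted.
*[Tamar₂'s mentor]₃* c-commands the pronoun within its binding domain → coindexation would violate Principle B.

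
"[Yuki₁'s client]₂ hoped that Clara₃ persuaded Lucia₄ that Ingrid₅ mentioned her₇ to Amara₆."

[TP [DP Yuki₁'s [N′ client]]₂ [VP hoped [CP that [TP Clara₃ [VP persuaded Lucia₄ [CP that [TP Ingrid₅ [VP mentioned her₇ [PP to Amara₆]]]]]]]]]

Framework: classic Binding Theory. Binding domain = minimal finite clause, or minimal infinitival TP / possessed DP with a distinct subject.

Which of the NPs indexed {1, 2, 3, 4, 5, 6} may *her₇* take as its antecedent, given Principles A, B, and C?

{1, 2, 3, 4}

*her* is a pronoun, so Principle B applies: it must be free in its binding domain.
Binding domain of *her₇*: the embedded TP, whose subject is Ingrid₅.
*Yuki₁* and the pronoun do not c-command one another → neither Principle B nor Principle C is at stake; coindexation permitted.
*[Yuki₁'s client]₂* c-commands the pronoun but from outside its binding domain, and is not c-commanded by it → coindexation permitted.
*Clara₃* c-commands the pronoun but from outside its binding domain, and is not c-commanded by it → coindexation permitted.
*Lucia₄* c-commands the pronoun but from outside its binding domain, and is not c-commanded by it → coindexation permitted.
*Ingrid₅* c-commands the pronoun within its binding domain → coindexation would violate Principle B.
*Amara₆*: the pronoun c-commands this R-expression → coindexation would violate Principle C on *Amara₆*.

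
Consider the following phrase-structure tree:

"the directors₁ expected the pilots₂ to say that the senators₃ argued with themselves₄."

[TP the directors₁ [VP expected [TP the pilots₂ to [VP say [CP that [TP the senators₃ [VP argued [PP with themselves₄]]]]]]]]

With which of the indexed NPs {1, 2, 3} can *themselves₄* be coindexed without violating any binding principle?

{3}

*themselves* is an anaphor, so Principle A applies: it must be bound in its binding domain.
Binding domain of *themselves₄*: the embedded TP, whose subject is the senators₃.
*the directors₁* c-commands the anaphor but is outside its binding domain → cannot satisfy Principle A.
*the pilots₂* c-commands the anaphor but is outside its binding domain → cannot satisfy Principle A.
*the senators₃* c-commands the anaphor within its binding domain → licit binder.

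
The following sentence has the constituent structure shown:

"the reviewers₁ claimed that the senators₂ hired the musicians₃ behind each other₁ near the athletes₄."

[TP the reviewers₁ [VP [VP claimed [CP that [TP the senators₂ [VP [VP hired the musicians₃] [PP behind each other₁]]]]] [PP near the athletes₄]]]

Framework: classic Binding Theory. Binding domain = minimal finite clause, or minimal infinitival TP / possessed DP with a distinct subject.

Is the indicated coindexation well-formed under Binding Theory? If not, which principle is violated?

The two coindexed NPs are *the reviewers₁* and *each other₁*.
*each other₁* is an anaphor. Principle A requires it to be bound within its binding domain — the embedded TP, whose subject is the senators₂.
Within that domain it is c-commanded by *the senators₂*, which does not share its index.
*the reviewers₁* does c-command the anaphor, but from outside its binding domain.
The anaphor is unbound in its domain → Principle A violation.

Principle A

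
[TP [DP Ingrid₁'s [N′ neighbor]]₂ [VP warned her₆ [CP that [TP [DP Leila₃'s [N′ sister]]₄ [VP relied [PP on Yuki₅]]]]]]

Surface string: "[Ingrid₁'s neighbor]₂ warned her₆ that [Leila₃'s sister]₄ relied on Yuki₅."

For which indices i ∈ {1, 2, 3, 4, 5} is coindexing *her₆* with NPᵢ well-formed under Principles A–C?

{1}

*her* is a pronoun, so Principle B applies: it must be free in its binding domain.
Binding domain of *her₆*: the matrix TP, whose subject is [Ingrid₁'s neighbor]₂.
*Ingrid₁* and the pronoun do not c-command one another → neither Principle B nor Principle C is at stake; coindexation permitted.
*[Ingrid₁'s neighbor]₂* c-commands the pronoun within its binding domain → coindexation would violate Principle B.
*Leila₃*: the pronoun c-commands this R-expression → coindexation would violate Principle C on *Leila₃*.
*[Leila₃'s sister]₄*: the pronoun c-commands this R-expression → coindexation would violate Principle C on *[Leila₃'s sister]₄*.
*Yuki₅*: the pronoun c-commands this R-expression → coindexation would violate Principle C on *Yuki₅*.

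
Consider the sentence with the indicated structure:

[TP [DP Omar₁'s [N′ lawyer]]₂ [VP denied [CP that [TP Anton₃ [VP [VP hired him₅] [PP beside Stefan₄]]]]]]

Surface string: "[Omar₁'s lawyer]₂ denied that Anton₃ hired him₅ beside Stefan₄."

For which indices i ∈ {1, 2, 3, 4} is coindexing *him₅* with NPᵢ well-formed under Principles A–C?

{1, 2, 4}

*him* is a pronoun, so Principle B applies: it must be free in its binding domain.
Binding domain of *him₅*: the embedded TP, whose subject is Anton₃.
*Omar₁* and the pronoun do not c-command one another → neither Principle B nor Principle C is at stake; coindexation permitted.
*[Omar₁'s lawyer]₂* c-commands the pronoun but from outside its binding domain, and is not c-commanded by it → coindexation permitted.
*Anton₃* c-commands the pronoun within its binding domain → coindexation would violate Principle B.
*Stefan₄* and the pronoun do not c-command one another → neither Principle B nor Principle C is at stake; coindexation permitted.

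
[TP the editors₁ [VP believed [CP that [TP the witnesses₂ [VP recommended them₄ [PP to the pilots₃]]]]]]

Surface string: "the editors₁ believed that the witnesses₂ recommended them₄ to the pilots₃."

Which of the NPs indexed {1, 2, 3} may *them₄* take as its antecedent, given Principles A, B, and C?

{1}

*them* is a pronoun, so Principle B applies: it must be free in its binding domain.
Binding domain of *them₄*: the embedded TP, whose subject is the witnesses₂.
*the editors₁* c-commands the pronoun but from outside its binding domain, and is not c-commanded by it → coindexation permitted.
*the witnesses₂* c-commands the pronoun within its binding domain → coindexation would violate Principle B.
*the pilots₃*: the pronoun c-commands this R-expression → coindexation would violate Principle C on *the pilots₃*.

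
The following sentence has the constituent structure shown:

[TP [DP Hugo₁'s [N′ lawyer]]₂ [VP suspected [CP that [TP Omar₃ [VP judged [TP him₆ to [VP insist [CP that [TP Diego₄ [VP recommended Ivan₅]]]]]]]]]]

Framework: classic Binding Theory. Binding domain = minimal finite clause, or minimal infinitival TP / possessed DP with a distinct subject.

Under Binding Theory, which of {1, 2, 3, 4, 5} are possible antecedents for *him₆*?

*him* is a pronoun, so Principle B applies: it must be free in its binding domain.
Binding domain of *him₆*: the embedded TP, whose subject is Omar₃.
*Hugo₁* and the pronoun do not c-command one another → neither Principle B nor Principle C is at stake; coindexation permitted.
*[Hugo₁'s lawyer]₂* c-commands the pronoun but from outside its binding domain, and is not c-commanded by it → coindexation permitted.
*Omar₃* c-commands the pronoun within its binding domain → coindexation would violate Principle B.
*Diego₄*: the pronoun c-commands this R-expression → coindexation would violate Principle C on *Diego₄*.
*Ivan₅*: the pronoun c-commands this R-expression → coindexation would violate Principle C on *Ivan₅*.

{1, 2}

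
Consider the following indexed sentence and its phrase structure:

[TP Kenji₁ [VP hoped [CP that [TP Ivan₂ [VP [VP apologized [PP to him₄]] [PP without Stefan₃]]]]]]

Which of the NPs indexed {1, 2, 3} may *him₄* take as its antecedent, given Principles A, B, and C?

*him* is a pronoun, so Principle B applies: it must be free in its binding domain.
Binding domain of *him₄*: the embedded TP, whose subject is Ivan₂.
*Kenji₁* c-commands the pronoun but from outside its binding domain, and is not c-commanded by it → coindexation permitted.
*Ivan₂* c-commands the pronoun within its binding domain → coindexation would violate Principle B.
*Stefan₃* and the pronoun do not c-command one another → neither Principle B nor Principle C is at stake; coindexation permitted.

{1, 3}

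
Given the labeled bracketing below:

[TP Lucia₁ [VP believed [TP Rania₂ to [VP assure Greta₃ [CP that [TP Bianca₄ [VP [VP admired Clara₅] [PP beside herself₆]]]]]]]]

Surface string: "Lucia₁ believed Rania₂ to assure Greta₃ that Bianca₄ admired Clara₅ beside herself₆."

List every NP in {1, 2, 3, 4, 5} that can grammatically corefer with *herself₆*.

{4}

*herself* is an anaphor, so Principle A applies: it must be bound in its binding domain.
Binding domain of *herself₆*: the embedded TP, whose subject is Bianca₄.
*Lucia₁* c-commands the anaphor but is outside its binding domain → cannot satisfy Principle A.
*Rania₂* c-commands the anaphor but is outside its binding domain → cannot satisfy Principle A.
*Greta₃* c-commands the anaphor but is outside its binding domain → cannot satisfy Principle A.
*Bianca₄* c-commands the anaphor within its binding domain → licit binder.
*Clara₅* does not c-command the anaphor → cannot bind it.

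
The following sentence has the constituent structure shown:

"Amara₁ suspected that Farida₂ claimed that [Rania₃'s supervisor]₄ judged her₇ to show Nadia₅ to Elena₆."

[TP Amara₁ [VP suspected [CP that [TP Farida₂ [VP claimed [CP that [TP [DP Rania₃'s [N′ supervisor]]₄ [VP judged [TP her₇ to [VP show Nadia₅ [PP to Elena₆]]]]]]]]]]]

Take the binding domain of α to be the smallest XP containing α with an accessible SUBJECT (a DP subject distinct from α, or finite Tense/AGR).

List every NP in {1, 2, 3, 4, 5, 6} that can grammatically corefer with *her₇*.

*her* is a pronoun, so Principle B applies: it must be free in its binding domain.
Binding domain of *her₇*: the embedded TP, whose subject is [Rania₃'s supervisor]₄.
*Amara₁* c-commands the pronoun but from outside its binding domain, and is not c-commanded by it → coindexation permitted.
*Farida₂* c-commands the pronoun but from outside its binding domain, and is not c-commanded by it → coindexation permitted.
*Rania₃* and the pronoun do not c-command one another → neither Principle B nor Principle C is at stake; coindexation permitted.
*[Rania₃'s supervisor]₄* c-commands the pronoun within its binding domain → coindexation would violate Principle B.
*Nadia₅*: the pronoun c-commands this R-expression → coindexation would violate Principle C on *Nadia₅*.
*Elena₆*: the pronoun c-commands this R-expression → coindexation would violate Principle C on *Elena₆*.

{1, 2, 3}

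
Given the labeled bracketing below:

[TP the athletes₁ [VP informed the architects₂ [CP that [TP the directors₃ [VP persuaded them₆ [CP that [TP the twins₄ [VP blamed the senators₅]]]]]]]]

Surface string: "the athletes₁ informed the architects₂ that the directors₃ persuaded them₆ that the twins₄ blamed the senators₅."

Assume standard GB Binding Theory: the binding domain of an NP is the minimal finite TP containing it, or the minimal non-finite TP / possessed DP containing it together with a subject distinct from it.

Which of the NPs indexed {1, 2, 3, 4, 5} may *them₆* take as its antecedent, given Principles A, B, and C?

*them* is a pronoun, so Principle B applies: it must be free in its binding domain.
Binding domain of *them₆*: the embedded TP, whose subject is the directors₃.
*the athletes₁* c-commands the pronoun but from outside its binding domain, and is not c-commanded by it → coindexation permitted.
*the architects₂* c-commands the pronoun but from outside its binding domain, and is not c-commanded by it → coindexation permitted.
*the directors₃* c-commands the pronoun within its binding domain → coindexation would violate Principle B.
*the twins₄*: the pronoun c-commands this R-expression → coindexation would violate Principle C on *the twins₄*.
*the senators₅*: the pronoun c-commands this R-expression → coindexation would violate Principle C on *the senators₅*.

{1, 2}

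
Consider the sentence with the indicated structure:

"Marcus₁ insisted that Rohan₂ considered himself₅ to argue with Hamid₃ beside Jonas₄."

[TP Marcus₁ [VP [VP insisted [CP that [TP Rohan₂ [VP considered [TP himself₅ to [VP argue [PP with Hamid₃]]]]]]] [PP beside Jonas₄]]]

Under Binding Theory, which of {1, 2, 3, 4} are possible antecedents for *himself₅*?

*himself* is an anaphor, so Principle A applies: it must be bound in its binding domain.
Binding domain of *himself₅*: the embedded TP, whose subject is Rohan₂.
*Marcus₁* c-commands the anaphor but is outside its binding domain → cannot satisfy Principle A.
*Rohan₂* c-commands the anaphor within its binding domain → licit binder.
*Hamid₃* does not c-command the anaphor → cannot bind it.
*Jonas₄* does not c-command the anaphor → cannot bind it.

{2}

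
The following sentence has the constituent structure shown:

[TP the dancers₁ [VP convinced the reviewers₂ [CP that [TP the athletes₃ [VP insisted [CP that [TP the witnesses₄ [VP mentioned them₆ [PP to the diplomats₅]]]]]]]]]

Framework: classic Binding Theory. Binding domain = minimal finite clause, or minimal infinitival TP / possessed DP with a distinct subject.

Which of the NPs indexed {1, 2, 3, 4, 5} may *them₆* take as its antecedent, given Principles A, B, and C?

*them* is a pronoun, so Principle B applies: it must be free in its binding domain.
Binding domain of *them₆*: the embedded TP, whose subject is the witnesses₄.
*the dancers₁* c-commands the pronoun but from outside its binding domain, and is not c-commanded by it → coindexation permitted.
*the reviewers₂* c-commands the pronoun but from outside its binding domain, and is not c-commanded by it → coindexation permitted.
*the athletes₃* c-commands the pronoun but from outside its binding domain, and is not c-commanded by it → coindexation permitted.
*the witnesses₄* c-commands the pronoun within its binding domain → coindexation would violate Principle B.
*the diplomats₅*: the pronoun c-commands this R-expression → coindexation would violate Principle C on *the diplomats₅*.

{1, 2, 3}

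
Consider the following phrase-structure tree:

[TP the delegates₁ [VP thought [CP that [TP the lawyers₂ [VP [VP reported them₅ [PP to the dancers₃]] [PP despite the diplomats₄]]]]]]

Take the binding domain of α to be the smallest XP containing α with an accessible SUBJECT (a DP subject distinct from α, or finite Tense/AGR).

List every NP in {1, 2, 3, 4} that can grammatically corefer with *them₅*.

*them* is a pronoun, so Principle B applies: it must be free in its binding domain.
Binding domain of *them₅*: the embedded TP, whose subject is the lawyers₂.
*the delegates₁* c-commands the pronoun but from outside its binding domain, and is not c-commanded by it → coindexation permitted.
*the lawyers₂* c-commands the pronoun within its binding domain → coindexation would violate Principle B.
*the dancers₃*: the pronoun c-commands this R-expression → coindexation would violate Principle C on *the dancers₃*.
*the diplomats₄* and the pronoun do not c-command one another → neither Principle B nor Principle C is at stake; coindexation permitted.

{1, 4}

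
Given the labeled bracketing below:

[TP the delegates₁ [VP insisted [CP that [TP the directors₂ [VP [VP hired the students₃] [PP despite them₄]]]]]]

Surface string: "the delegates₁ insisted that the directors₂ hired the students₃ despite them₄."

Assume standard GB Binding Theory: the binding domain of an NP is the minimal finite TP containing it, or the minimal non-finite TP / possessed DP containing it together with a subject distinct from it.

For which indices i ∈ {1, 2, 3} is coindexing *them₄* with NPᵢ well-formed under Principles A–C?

{1, 3}

*them* is a pronoun, so Principle B applies: it must be free in its binding domain.
Binding domain of *them₄*: the embedded TP, whose subject is the directors₂.
*the delegates₁* c-commands the pronoun but from outside its binding domain, and is not c-commanded by it → coindexation permitted.
*the directors₂* c-commands the pronoun within its binding domain → coindexation would violate Principle B.
*the students₃* and the pronoun do not c-command one another → neither Principle B nor Principle C is at stake; coindexation permitted.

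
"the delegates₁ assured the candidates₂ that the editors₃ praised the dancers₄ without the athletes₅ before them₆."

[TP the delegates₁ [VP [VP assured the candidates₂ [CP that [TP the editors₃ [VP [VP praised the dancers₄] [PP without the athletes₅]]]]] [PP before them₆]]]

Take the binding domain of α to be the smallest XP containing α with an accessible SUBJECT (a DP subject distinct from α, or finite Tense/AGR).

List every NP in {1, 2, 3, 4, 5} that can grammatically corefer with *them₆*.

{2, 3, 4, 5}

*them* is a pronoun, so Principle B applies: it must be free in its binding domain.
Binding domain of *them₆*: the matrix TP, whose subject is the delegates₁.
*the delegates₁* c-commands the pronoun within its binding domain → coindexation would violate Principle B.
*the candidates₂* and the pronoun do not c-command one another → neither Principle B nor Principle C is at stake; coindexation permitted.
*the editors₃* and the pronoun do not c-command one another → neither Principle B nor Principle C is at stake; coindexation permitted.
*the dancers₄* and the pronoun do not c-command one another → neither Principle B nor Principle C is at stake; coindexation permitted.
*the athletes₅* and the pronoun do not c-command one another → neither Principle B nor Principle C is at stake; coindexation permitted.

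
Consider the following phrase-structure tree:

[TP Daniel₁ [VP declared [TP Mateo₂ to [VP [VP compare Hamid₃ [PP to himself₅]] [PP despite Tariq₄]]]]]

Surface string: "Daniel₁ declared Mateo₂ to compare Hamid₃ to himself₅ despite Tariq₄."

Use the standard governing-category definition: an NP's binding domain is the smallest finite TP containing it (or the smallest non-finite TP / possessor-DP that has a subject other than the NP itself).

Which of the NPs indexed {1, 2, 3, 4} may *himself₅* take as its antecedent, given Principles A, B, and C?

{2, 3}

*himself* is an anaphor, so Principle A applies: it must be bound in its binding domain.
Binding domain of *himself₅*: the embedded TP, whose subject is Mateo₂.
*Daniel₁* c-commands the anaphor but is outside its binding domain → cannot satisfy Principle A.
*Mateo₂* c-commands the anaphor within its binding domain → licit binder.
*Hamid₃* c-commands the anaphor within its binding domain → licit binder.
*Tariq₄* does not c-command the anaphor → cannot bind it.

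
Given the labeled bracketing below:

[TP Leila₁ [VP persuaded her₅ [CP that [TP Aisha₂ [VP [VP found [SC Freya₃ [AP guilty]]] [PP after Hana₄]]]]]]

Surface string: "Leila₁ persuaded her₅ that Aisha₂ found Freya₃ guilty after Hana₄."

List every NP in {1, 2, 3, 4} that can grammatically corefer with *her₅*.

*her* is a pronoun, so Principle B applies: it must be free in its binding domain.
Binding domain of *her₅*: the matrix TP, whose subject is Leila₁.
*Leila₁* c-commands the pronoun within its binding domain → coindexation would violate Principle B.
*Aisha₂*: the pronoun c-commands this R-expression → coindexation would violate Principle C on *Aisha₂*.
*Freya₃*: the pronoun c-commands this R-expression → coindexation would violate Principle C on *Freya₃*.
*Hana₄*: the pronoun c-commands this R-expression → coindexation would violate Principle C on *Hana₄*.

none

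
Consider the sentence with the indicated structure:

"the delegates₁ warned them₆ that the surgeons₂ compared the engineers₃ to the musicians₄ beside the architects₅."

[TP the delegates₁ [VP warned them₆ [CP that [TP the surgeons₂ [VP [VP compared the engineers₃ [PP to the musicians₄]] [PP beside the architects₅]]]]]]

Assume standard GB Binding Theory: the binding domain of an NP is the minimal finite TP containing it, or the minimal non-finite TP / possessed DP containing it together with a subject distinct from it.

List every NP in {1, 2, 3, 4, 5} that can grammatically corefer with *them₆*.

*them* is a pronoun, so Principle B applies: it must be free in its binding domain.
Binding domain of *them₆*: the matrix TP, whose subject is the delegates₁.
*the delegates₁* c-commands the pronoun within its binding domain → coindexation would violate Principle B.
*the surgeons₂*: the pronoun c-commands this R-expression → coindexation would violate Principle C on *the surgeons₂*.
*the engineers₃*: the pronoun c-commands this R-expression → coindexation would violate Principle C on *the engineers₃*.
*the musicians₄*: the pronoun c-commands this R-expression → coindexation would violate Principle C on *the musicians₄*.
*the architects₅*: the pronoun c-commands this R-expression → coindexation would violate Principle C on *the architects₅*.

none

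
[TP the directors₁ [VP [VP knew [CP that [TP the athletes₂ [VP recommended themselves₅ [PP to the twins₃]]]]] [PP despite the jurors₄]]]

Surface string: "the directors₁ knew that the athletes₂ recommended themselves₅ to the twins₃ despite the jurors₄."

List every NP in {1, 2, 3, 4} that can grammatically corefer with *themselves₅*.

*themselves* is an anaphor, so Principle A applies: it must be bound in its binding domain.
Binding domain of *themselves₅*: the embedded TP, whose subject is the athletes₂.
*the directors₁* c-commands the anaphor but is outside its binding domain → cannot satisfy Principle A.
*the athletes₂* c-commands the anaphor within its binding domain → licit binder.
*the twins₃* does not c-command the anaphor → cannot bind it.
*the jurors₄* does not c-command the anaphor → cannot bind it.

{2}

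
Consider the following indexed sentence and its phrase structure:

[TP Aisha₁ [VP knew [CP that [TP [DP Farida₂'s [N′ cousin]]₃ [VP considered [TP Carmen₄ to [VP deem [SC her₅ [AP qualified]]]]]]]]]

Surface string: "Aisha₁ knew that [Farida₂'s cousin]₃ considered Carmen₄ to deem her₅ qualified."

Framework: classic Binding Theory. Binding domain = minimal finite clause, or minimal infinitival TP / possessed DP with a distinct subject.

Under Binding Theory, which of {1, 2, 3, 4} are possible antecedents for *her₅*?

*her* is a pronoun, so Principle B applies: it must be free in its binding domain.
Binding domain of *her₅*: the embedded TP, whose subject is Carmen₄.
*Aisha₁* c-commands the pronoun but from outside its binding domain, and is not c-commanded by it → coindexation permitted.
*Farida₂* and the pronoun do not c-command one another → neither Principle B nor Principle C is at stake; coindexation permitted.
*[Farida₂'s cousin]₃* c-commands the pronoun but from outside its binding domain, and is not c-commanded by it → coindexation permitted.
*Carmen₄* c-commands the pronoun within its binding domain → coindexation would violate Principle B.

{1, 2, 3}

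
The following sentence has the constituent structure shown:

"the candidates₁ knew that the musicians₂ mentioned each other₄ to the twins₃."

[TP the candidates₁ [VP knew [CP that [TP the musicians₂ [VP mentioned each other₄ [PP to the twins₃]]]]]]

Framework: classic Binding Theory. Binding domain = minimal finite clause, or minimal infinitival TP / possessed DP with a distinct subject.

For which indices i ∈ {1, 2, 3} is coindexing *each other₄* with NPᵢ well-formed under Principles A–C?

*each other* is an anaphor, so Principle A applies: it must be bound in its binding domain.
Binding domain of *each other₄*: the embedded TP, whose subject is the musicians₂.
*the candidates₁* c-commands the anaphor but is outside its binding domain → cannot satisfy Principle A.
*the musicians₂* c-commands the anaphor within its binding domain → licit binder.
*the twins₃* does not c-command the anaphor → cannot bind it.

{2}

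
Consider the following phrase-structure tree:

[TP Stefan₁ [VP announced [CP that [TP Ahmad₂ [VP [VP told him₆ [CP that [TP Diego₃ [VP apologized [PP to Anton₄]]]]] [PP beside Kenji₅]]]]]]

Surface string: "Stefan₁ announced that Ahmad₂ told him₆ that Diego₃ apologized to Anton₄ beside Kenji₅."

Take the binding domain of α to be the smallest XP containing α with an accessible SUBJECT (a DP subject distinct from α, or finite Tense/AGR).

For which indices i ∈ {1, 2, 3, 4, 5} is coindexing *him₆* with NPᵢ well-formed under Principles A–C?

{1, 5}

*him* is a pronoun, so Principle B applies: it must be free in its binding domain.
Binding domain of *him₆*: the embedded TP, whose subject is Ahmad₂.
*Stefan₁* c-commands the pronoun but from outside its binding domain, and is not c-commanded by it → coindexation permitted.
*Ahmad₂* c-commands the pronoun within its binding domain → coindexation would violate Principle B.
*Diego₃*: the pronoun c-commands this R-expression → coindexation would violate Principle C on *Diego₃*.
*Anton₄*: the pronoun c-commands this R-expression → coindexation would violate Principle C on *Anton₄*.
*Kenji₅* and the pronoun do not c-command one another → neither Principle B nor Principle C is at stake; coindexation permitted.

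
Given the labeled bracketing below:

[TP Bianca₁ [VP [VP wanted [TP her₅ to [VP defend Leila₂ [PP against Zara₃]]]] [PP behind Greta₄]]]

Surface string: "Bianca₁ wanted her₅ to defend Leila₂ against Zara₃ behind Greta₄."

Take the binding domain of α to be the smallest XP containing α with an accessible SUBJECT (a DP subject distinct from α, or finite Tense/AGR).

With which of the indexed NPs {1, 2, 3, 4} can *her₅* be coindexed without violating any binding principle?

*her* is a pronoun, so Principle B applies: it must be free in its binding domain.
Binding domain of *her₅*: the matrix TP, whose subject is Bianca₁.
*Bianca₁* c-commands the pronoun within its binding domain → coindexation would violate Principle B.
*Leila₂*: the pronoun c-commands this R-expression → coindexation would violate Principle C on *Leila₂*.
*Zara₃*: the pronoun c-commands this R-expression → coindexation would violate Principle C on *Zara₃*.
*Greta₄* and the pronoun do not c-command one another → neither Principle B nor Principle C is at stake; coindexation permitted.

{4}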